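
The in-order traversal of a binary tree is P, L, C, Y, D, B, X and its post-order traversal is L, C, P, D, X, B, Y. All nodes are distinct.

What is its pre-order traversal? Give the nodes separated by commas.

Y, P, C, L, B, D, X

The last element of post-order is the root; it splits in-order into left and right subtrees.
Root Y: left subtree has 3 nodes {P, L, C}, right has 3 {D, B, X}.
  Root P: left subtree has 0 nodes { }, right has 2 {L, C}.
    Root C: left subtree has 1 node {L}, right has 0 { }.
  Root B: left subtree has 1 node {D}, right has 1 {X}.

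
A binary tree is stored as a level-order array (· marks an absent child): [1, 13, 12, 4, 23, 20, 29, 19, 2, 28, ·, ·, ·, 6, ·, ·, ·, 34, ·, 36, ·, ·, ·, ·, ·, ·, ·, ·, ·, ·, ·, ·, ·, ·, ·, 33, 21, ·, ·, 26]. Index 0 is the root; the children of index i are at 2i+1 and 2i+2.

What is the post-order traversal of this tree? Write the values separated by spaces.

Post-order visits the left subtree, then the right subtree, then the node.
At 1: go left to 13.
  At 13: go left to 4.
    At 4: go left to 19.
      19 is a leaf — visit 19.
    At 4: go right to 2.
      At 2: go left to 34.
        At 34: go left to 33.
          33 is a leaf — visit 33.
        At 34: go right to 21.
          21 is a leaf — visit 21.
        Visit 34.
      At 2: no right child.
      Visit 2.
    Visit 4.
  At 13: go right to 23.
    At 23: go left to 28.
      At 28: go left to 36.
        At 36: go left to 26.
          26 is a leaf — visit 26.
        At 36: no right child.
        Visit 36.
      At 28: no right child.
      Visit 28.
    At 23: no right child.
    Visit 23.
  Visit 13.
At 1: go right to 12.
  At 12: go left to 20.
    20 is a leaf — visit 20.
  At 12: go right to 29.
    At 29: go left to 6.
      6 is a leaf — visit 6.
    At 29: no right child.
    Visit 29.
  Visit 12.
Visit 1.

19 33 21 34 2 4 26 36 28 23 13 20 6 29 12 1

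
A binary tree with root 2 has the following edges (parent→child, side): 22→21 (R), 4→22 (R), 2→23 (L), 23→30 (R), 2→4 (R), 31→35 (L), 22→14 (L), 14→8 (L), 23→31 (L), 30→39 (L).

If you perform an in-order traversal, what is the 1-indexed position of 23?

In-order visits the left subtree, then the node, then the right subtree.
At 2: go left to 23.
  At 23: go left to 31.
    At 31: go left to 35.
      35 is a leaf — visit 35.
    Visit 31.
    At 31: no right child.
  Visit 23.
  At 23: go right to 30.
    At 30: go left to 39.
      39 is a leaf — visit 39.
    Visit 30.
    At 30: no right child.
Visit 2.
At 2: go right to 4.
  At 4: no left child.
  Visit 4.
  At 4: go right to 22.
    At 22: go left to 14.
      At 14: go left to 8.
        8 is a leaf — visit 8.
      Visit 14.
      At 14: no right child.
    Visit 22.
    At 22: go right to 21.
      21 is a leaf — visit 21.
Full in-order sequence: 35, 31, 23, 39, 30, 2, 4, 8, 14, 22, 21.

3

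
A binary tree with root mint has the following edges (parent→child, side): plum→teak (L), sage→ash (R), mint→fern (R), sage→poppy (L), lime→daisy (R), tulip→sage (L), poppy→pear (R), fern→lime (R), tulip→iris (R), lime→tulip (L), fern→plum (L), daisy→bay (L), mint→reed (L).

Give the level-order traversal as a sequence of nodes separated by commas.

mint, reed, fern, plum, lime, teak, tulip, daisy, sage, iris, bay, poppy, ash, pear

Level-order visits nodes level by level from the root, left to right within each level.
Level 0: mint
Level 1: reed, fern
Level 2: plum, lime
Level 3: teak, tulip, daisy
Level 4: sage, iris, bay
Level 5: poppy, ash
Level 6: pear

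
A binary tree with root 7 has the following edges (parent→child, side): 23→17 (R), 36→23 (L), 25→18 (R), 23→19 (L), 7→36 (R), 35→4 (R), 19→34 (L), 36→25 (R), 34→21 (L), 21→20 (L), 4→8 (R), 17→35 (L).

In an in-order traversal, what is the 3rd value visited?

21

In-order visits the left subtree, then the node, then the right subtree.
At 7: no left child.
Visit 7.
At 7: go right to 36.
  At 36: go left to 23.
    At 23: go left to 19.
      At 19: go left to 34.
        At 34: go left to 21.
          At 21: go left to 20.
            20 is a leaf — visit 20.
          Visit 21.
          At 21: no right child.
        Visit 34.
        At 34: no right child.
      Visit 19.
      At 19: no right child.
    Visit 23.
    At 23: go right to 17.
      At 17: go left to 35.
        At 35: no left child.
        Visit 35.
        At 35: go right to 4.
          At 4: no left child.
          Visit 4.
          At 4: go right to 8.
            8 is a leaf — visit 8.
      Visit 17.
      At 17: no right child.
  Visit 36.
  At 36: go right to 25.
    At 25: no left child.
    Visit 25.
    At 25: go right to 18.
      18 is a leaf — visit 18.
Full in-order sequence: 7, 20, 21, 34, 19, 23, 35, 4, 8, 17, 36, 25, 18.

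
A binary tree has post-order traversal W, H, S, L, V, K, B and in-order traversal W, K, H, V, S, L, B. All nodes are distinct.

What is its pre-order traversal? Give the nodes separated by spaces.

B K W V H L S

The last element of post-order is the root; it splits in-order into left and right subtrees.
Root B: left subtree has 6 nodes {W, K, H, V, S, L}, right has 0 { }.
  Root K: left subtree has 1 node {W}, right has 4 {H, V, S, L}.
    Root V: left subtree has 1 node {H}, right has 2 {S, L}.
      Root L: left subtree has 1 node {S}, right has 0 { }.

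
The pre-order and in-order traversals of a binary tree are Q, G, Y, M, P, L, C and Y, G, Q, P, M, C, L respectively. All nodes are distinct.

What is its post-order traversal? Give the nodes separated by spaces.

Y G P C L M Q

The first element of pre-order is the root; it splits in-order into left and right subtrees.
Root Q: left subtree has 2 nodes {Y, G}, right has 4 {P, M, C, L}.
  Root G: left subtree has 1 node {Y}, right has 0 { }.
  Root M: left subtree has 1 node {P}, right has 2 {C, L}.
    Root L: left subtree has 1 node {C}, right has 0 { }.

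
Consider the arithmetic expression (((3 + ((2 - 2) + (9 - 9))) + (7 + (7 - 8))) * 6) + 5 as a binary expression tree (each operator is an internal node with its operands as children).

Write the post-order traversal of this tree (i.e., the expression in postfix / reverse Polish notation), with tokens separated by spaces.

3 2 2 - 9 9 - + + 7 7 8 - + + 6 * 5 +

Post-order on an expression tree gives postfix notation: for each operator, emit left operand, right operand, then the operator.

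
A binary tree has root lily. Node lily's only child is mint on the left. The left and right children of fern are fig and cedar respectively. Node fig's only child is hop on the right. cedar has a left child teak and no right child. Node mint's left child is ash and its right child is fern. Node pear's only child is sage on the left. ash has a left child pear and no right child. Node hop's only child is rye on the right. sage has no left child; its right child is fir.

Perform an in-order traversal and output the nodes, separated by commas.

sage, fir, pear, ash, mint, fig, hop, rye, fern, teak, cedar, lily

In-order visits the left subtree, then the node, then the right subtree.
At lily: go left to mint.
  At mint: go left to ash.
    At ash: go left to pear.
      At pear: go left to sage.
        At sage: no left child.
        Visit sage.
        At sage: go right to fir.
          fir is a leaf — visit fir.
      Visit pear.
      At pear: no right child.
    Visit ash.
    At ash: no right child.
  Visit mint.
  At mint: go right to fern.
    At fern: go left to fig.
      At fig: no left child.
      Visit fig.
      At fig: go right to hop.
        At hop: no left child.
        Visit hop.
        At hop: go right to rye.
          rye is a leaf — visit rye.
    Visit fern.
    At fern: go right to cedar.
      At cedar: go left to teak.
        teak is a leaf — visit teak.
      Visit cedar.
      At cedar: no right child.
Visit lily.
At lily: no right child.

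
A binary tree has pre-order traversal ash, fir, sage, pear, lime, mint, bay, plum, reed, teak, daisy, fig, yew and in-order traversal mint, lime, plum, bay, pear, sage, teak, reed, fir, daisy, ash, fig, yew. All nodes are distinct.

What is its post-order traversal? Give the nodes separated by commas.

mint, plum, bay, lime, pear, teak, reed, sage, daisy, fir, yew, fig, ash

The first element of pre-order is the root; it splits in-order into left and right subtrees.
Root ash: left subtree has 10 nodes {mint, lime, plum, bay, pear, sage, teak, reed, fir, daisy}, right has 2 {fig, yew}.
  Root fir: left subtree has 8 nodes {mint, lime, plum, bay, pear, sage, teak, reed}, right has 1 {daisy}.
    Root sage: left subtree has 5 nodes {mint, lime, plum, bay, pear}, right has 2 {teak, reed}.
      Root pear: left subtree has 4 nodes {mint, lime, plum, bay}, right has 0 { }.
        Root lime: left subtree has 1 node {mint}, right has 2 {plum, bay}.
          Root bay: left subtree has 1 node {plum}, right has 0 { }.
      Root reed: left subtree has 1 node {teak}, right has 0 { }.
  Root fig: left subtree has 0 nodes { }, right has 1 {yew}.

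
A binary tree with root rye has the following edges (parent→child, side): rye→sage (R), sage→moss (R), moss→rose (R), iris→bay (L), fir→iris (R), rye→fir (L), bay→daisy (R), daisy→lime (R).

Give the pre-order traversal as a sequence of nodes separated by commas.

Pre-order visits the node, then its left subtree, then its right subtree.
Visit rye.
At rye: go left to fir.
  Visit fir.
  At fir: no left child.
  At fir: go right to iris.
    Visit iris.
    At iris: go left to bay.
      Visit bay.
      At bay: no left child.
      At bay: go right to daisy.
        Visit daisy.
        At daisy: no left child.
        At daisy: go right to lime.
          lime is a leaf — visit lime.
    At iris: no right child.
At rye: go right to sage.
  Visit sage.
  At sage: no left child.
  At sage: go right to moss.
    Visit moss.
    At moss: no left child.
    At moss: go right to rose.
      rose is a leaf — visit rose.

rye, fir, iris, bay, daisy, lime, sage, moss, rose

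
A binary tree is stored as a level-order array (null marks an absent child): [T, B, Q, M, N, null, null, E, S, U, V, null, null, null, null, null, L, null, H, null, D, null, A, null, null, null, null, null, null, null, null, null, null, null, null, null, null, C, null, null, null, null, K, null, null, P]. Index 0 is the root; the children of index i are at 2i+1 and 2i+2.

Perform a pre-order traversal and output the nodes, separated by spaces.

Pre-order visits the node, then its left subtree, then its right subtree.
Visit T.
At T: go left to B.
  Visit B.
  At B: go left to M.
    Visit M.
    At M: go left to E.
      Visit E.
      At E: no left child.
      At E: go right to L.
        L is a leaf — visit L.
    At M: go right to S.
      Visit S.
      At S: no left child.
      At S: go right to H.
        Visit H.
        At H: go left to C.
          C is a leaf — visit C.
        At H: no right child.
  At B: go right to N.
    Visit N.
    At N: go left to U.
      Visit U.
      At U: no left child.
      At U: go right to D.
        Visit D.
        At D: no left child.
        At D: go right to K.
          K is a leaf — visit K.
    At N: go right to V.
      Visit V.
      At V: no left child.
      At V: go right to A.
        Visit A.
        At A: go left to P.
          P is a leaf — visit P.
        At A: no right child.
At T: go right to Q.
  Q is a leaf — visit Q.

T B M E L S H C N U D K V A P Q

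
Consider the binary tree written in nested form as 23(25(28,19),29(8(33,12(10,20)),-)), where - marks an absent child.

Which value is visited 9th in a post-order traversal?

29

Post-order visits the left subtree, then the right subtree, then the node.
At 23: go left to 25.
  At 25: go left to 28.
    28 is a leaf — visit 28.
  At 25: go right to 19.
    19 is a leaf — visit 19.
  Visit 25.
At 23: go right to 29.
  At 29: go left to 8.
    At 8: go left to 33.
      33 is a leaf — visit 33.
    At 8: go right to 12.
      At 12: go left to 10.
        10 is a leaf — visit 10.
      At 12: go right to 20.
        20 is a leaf — visit 20.
      Visit 12.
    Visit 8.
  At 29: no right child.
  Visit 29.
Visit 23.
Full post-order sequence: 28, 19, 25, 33, 10, 20, 12, 8, 29, 23.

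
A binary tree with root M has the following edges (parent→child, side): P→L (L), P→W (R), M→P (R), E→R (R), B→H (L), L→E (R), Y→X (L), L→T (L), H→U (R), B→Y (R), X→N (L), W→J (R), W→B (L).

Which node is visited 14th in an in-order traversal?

In-order visits the left subtree, then the node, then the right subtree.
At M: no left child.
Visit M.
At M: go right to P.
  At P: go left to L.
    At L: go left to T.
      T is a leaf — visit T.
    Visit L.
    At L: go right to E.
      At E: no left child.
      Visit E.
      At E: go right to R.
        R is a leaf — visit R.
  Visit P.
  At P: go right to W.
    At W: go left to B.
      At B: go left to H.
        At H: no left child.
        Visit H.
        At H: go right to U.
          U is a leaf — visit U.
      Visit B.
      At B: go right to Y.
        At Y: go left to X.
          At X: go left to N.
            N is a leaf — visit N.
          Visit X.
          At X: no right child.
        Visit Y.
        At Y: no right child.
    Visit W.
    At W: go right to J.
      J is a leaf — visit J.
Full in-order sequence: M, T, L, E, R, P, H, U, B, N, X, Y, W, J.

J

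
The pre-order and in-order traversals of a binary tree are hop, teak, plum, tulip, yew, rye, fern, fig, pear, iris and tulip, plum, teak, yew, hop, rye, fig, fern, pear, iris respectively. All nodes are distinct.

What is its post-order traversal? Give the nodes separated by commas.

tulip, plum, yew, teak, fig, iris, pear, fern, rye, hop

The first element of pre-order is the root; it splits in-order into left and right subtrees.
Root hop: left subtree has 4 nodes {tulip, plum, teak, yew}, right has 5 {rye, fig, fern, pear, iris}.
  Root teak: left subtree has 2 nodes {tulip, plum}, right has 1 {yew}.
    Root plum: left subtree has 1 node {tulip}, right has 0 { }.
  Root rye: left subtree has 0 nodes { }, right has 4 {fig, fern, pear, iris}.
    Root fern: left subtree has 1 node {fig}, right has 2 {pear, iris}.
      Root pear: left subtree has 0 nodes { }, right has 1 {iris}.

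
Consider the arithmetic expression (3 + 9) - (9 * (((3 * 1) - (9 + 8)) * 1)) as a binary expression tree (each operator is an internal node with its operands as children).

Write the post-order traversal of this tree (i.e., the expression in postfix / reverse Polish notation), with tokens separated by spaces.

3 9 + 9 3 1 * 9 8 + - 1 * * -

Post-order on an expression tree gives postfix notation: for each operator, emit left operand, right operand, then the operator.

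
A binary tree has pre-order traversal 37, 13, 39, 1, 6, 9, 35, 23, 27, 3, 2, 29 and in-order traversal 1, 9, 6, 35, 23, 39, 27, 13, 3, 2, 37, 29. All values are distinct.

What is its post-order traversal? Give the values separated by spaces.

9 23 35 6 1 27 39 2 3 13 29 37

The first element of pre-order is the root; it splits in-order into left and right subtrees.
Root 37: left subtree has 10 nodes {1, 9, 6, 35, 23, 39, 27, 13, 3, 2}, right has 1 {29}.
  Root 13: left subtree has 7 nodes {1, 9, 6, 35, 23, 39, 27}, right has 2 {3, 2}.
    Root 39: left subtree has 5 nodes {1, 9, 6, 35, 23}, right has 1 {27}.
      Root 1: left subtree has 0 nodes { }, right has 4 {9, 6, 35, 23}.
        Root 6: left subtree has 1 node {9}, right has 2 {35, 23}.
          Root 35: left subtree has 0 nodes { }, right has 1 {23}.
    Root 3: left subtree has 0 nodes { }, right has 1 {2}.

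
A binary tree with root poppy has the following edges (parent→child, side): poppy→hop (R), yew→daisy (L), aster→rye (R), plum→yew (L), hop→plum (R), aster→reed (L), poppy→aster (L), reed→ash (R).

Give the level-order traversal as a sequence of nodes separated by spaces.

Level-order visits nodes level by level from the root, left to right within each level.
Level 0: poppy
Level 1: aster, hop
Level 2: reed, rye, plum
Level 3: ash, yew
Level 4: daisy

poppy aster hop reed rye plum ash yew daisy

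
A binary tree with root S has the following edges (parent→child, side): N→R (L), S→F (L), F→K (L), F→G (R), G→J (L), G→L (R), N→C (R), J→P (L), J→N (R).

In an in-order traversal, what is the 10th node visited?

In-order visits the left subtree, then the node, then the right subtree.
At S: go left to F.
  At F: go left to K.
    K is a leaf — visit K.
  Visit F.
  At F: go right to G.
    At G: go left to J.
      At J: go left to P.
        P is a leaf — visit P.
      Visit J.
      At J: go right to N.
        At N: go left to R.
          R is a leaf — visit R.
        Visit N.
        At N: go right to C.
          C is a leaf — visit C.
    Visit G.
    At G: go right to L.
      L is a leaf — visit L.
Visit S.
At S: no right child.
Full in-order sequence: K, F, P, J, R, N, C, G, L, S.

S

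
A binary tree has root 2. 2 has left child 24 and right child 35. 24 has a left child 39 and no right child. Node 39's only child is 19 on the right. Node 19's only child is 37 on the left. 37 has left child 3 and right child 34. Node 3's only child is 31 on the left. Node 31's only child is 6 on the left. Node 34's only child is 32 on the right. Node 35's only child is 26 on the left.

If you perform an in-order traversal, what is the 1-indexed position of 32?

In-order visits the left subtree, then the node, then the right subtree.
At 2: go left to 24.
  At 24: go left to 39.
    At 39: no left child.
    Visit 39.
    At 39: go right to 19.
      At 19: go left to 37.
        At 37: go left to 3.
          At 3: go left to 31.
            At 31: go left to 6.
              6 is a leaf — visit 6.
            Visit 31.
            At 31: no right child.
          Visit 3.
          At 3: no right child.
        Visit 37.
        At 37: go right to 34.
          At 34: no left child.
          Visit 34.
          At 34: go right to 32.
            32 is a leaf — visit 32.
      Visit 19.
      At 19: no right child.
  Visit 24.
  At 24: no right child.
Visit 2.
At 2: go right to 35.
  At 35: go left to 26.
    26 is a leaf — visit 26.
  Visit 35.
  At 35: no right child.
Full in-order sequence: 39, 6, 31, 3, 37, 34, 32, 19, 24, 2, 26, 35.

7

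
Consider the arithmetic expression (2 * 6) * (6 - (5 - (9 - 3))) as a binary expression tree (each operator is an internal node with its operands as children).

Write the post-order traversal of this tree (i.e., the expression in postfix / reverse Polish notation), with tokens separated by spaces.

2 6 * 6 5 9 3 - - - *

Post-order on an expression tree gives postfix notation: for each operator, emit left operand, right operand, then the operator.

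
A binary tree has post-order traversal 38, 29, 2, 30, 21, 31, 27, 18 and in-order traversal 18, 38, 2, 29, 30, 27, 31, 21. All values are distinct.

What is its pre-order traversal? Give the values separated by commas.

18, 27, 30, 2, 38, 29, 31, 21

The last element of post-order is the root; it splits in-order into left and right subtrees.
Root 18: left subtree has 0 nodes { }, right has 7 {38, 2, 29, 30, 27, 31, 21}.
  Root 27: left subtree has 4 nodes {38, 2, 29, 30}, right has 2 {31, 21}.
    Root 30: left subtree has 3 nodes {38, 2, 29}, right has 0 { }.
      Root 2: left subtree has 1 node {38}, right has 1 {29}.
    Root 31: left subtree has 0 nodes { }, right has 1 {21}.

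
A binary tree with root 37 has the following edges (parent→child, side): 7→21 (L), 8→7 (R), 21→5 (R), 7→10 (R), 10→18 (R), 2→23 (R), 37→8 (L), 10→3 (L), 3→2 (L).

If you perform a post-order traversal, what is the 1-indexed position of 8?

9

Post-order visits the left subtree, then the right subtree, then the node.
At 37: go left to 8.
  At 8: no left child.
  At 8: go right to 7.
    At 7: go left to 21.
      At 21: no left child.
      At 21: go right to 5.
        5 is a leaf — visit 5.
      Visit 21.
    At 7: go right to 10.
      At 10: go left to 3.
        At 3: go left to 2.
          At 2: no left child.
          At 2: go right to 23.
            23 is a leaf — visit 23.
          Visit 2.
        At 3: no right child.
        Visit 3.
      At 10: go right to 18.
        18 is a leaf — visit 18.
      Visit 10.
    Visit 7.
  Visit 8.
At 37: no right child.
Visit 37.
Full post-order sequence: 5, 21, 23, 2, 3, 18, 10, 7, 8, 37.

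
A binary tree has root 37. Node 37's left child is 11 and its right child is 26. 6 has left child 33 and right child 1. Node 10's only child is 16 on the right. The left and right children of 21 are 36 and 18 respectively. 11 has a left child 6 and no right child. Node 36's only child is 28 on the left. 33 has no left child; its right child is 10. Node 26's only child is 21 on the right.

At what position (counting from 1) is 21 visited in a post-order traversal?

Post-order visits the left subtree, then the right subtree, then the node.
At 37: go left to 11.
  At 11: go left to 6.
    At 6: go left to 33.
      At 33: no left child.
      At 33: go right to 10.
        At 10: no left child.
        At 10: go right to 16.
          16 is a leaf — visit 16.
        Visit 10.
      Visit 33.
    At 6: go right to 1.
      1 is a leaf — visit 1.
    Visit 6.
  At 11: no right child.
  Visit 11.
At 37: go right to 26.
  At 26: no left child.
  At 26: go right to 21.
    At 21: go left to 36.
      At 36: go left to 28.
        28 is a leaf — visit 28.
      At 36: no right child.
      Visit 36.
    At 21: go right to 18.
      18 is a leaf — visit 18.
    Visit 21.
  Visit 26.
Visit 37.
Full post-order sequence: 16, 10, 33, 1, 6, 11, 28, 36, 18, 21, 26, 37.

10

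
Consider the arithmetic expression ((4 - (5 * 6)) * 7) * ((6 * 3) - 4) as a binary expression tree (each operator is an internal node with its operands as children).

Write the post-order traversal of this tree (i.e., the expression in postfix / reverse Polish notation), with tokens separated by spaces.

Post-order on an expression tree gives postfix notation: for each operator, emit left operand, right operand, then the operator.

4 5 6 * - 7 * 6 3 * 4 - *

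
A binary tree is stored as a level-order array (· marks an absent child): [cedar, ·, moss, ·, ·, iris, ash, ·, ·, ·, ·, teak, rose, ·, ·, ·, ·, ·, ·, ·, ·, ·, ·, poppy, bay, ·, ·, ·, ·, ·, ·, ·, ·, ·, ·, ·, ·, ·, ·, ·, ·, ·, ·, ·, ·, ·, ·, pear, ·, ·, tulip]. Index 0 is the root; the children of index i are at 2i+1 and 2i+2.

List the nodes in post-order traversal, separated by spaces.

Post-order visits the left subtree, then the right subtree, then the node.
At cedar: no left child.
At cedar: go right to moss.
  At moss: go left to iris.
    At iris: go left to teak.
      At teak: go left to poppy.
        At poppy: go left to pear.
          pear is a leaf — visit pear.
        At poppy: no right child.
        Visit poppy.
      At teak: go right to bay.
        At bay: no left child.
        At bay: go right to tulip.
          tulip is a leaf — visit tulip.
        Visit bay.
      Visit teak.
    At iris: go right to rose.
      rose is a leaf — visit rose.
    Visit iris.
  At moss: go right to ash.
    ash is a leaf — visit ash.
  Visit moss.
Visit cedar.

pear poppy tulip bay teak rose iris ash moss cedar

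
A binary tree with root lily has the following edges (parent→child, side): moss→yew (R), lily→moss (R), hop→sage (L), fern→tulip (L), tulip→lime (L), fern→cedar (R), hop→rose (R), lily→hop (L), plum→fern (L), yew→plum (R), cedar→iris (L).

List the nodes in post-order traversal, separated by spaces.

Post-order visits the left subtree, then the right subtree, then the node.
At lily: go left to hop.
  At hop: go left to sage.
    sage is a leaf — visit sage.
  At hop: go right to rose.
    rose is a leaf — visit rose.
  Visit hop.
At lily: go right to moss.
  At moss: no left child.
  At moss: go right to yew.
    At yew: no left child.
    At yew: go right to plum.
      At plum: go left to fern.
        At fern: go left to tulip.
          At tulip: go left to lime.
            lime is a leaf — visit lime.
          At tulip: no right child.
          Visit tulip.
        At fern: go right to cedar.
          At cedar: go left to iris.
            iris is a leaf — visit iris.
          At cedar: no right child.
          Visit cedar.
        Visit fern.
      At plum: no right child.
      Visit plum.
    Visit yew.
  Visit moss.
Visit lily.

sage rose hop lime tulip iris cedar fern plum yew moss lily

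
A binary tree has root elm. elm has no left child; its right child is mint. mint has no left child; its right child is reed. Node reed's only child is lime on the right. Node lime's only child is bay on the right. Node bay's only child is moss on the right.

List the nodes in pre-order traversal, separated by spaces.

elm mint reed lime bay moss

Pre-order visits the node, then its left subtree, then its right subtree.
Visit elm.
At elm: no left child.
At elm: go right to mint.
  Visit mint.
  At mint: no left child.
  At mint: go right to reed.
    Visit reed.
    At reed: no left child.
    At reed: go right to lime.
      Visit lime.
      At lime: no left child.
      At lime: go right to bay.
        Visit bay.
        At bay: no left child.
        At bay: go right to moss.
          moss is a leaf — visit moss.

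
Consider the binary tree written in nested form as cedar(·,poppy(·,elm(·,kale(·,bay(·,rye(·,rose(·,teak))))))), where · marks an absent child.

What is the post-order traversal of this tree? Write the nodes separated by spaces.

teak rose rye bay kale elm poppy cedar

Post-order visits the left subtree, then the right subtree, then the node.
At cedar: no left child.
At cedar: go right to poppy.
  At poppy: no left child.
  At poppy: go right to elm.
    At elm: no left child.
    At elm: go right to kale.
      At kale: no left child.
      At kale: go right to bay.
        At bay: no left child.
        At bay: go right to rye.
          At rye: no left child.
          At rye: go right to rose.
            At rose: no left child.
            At rose: go right to teak.
              teak is a leaf — visit teak.
            Visit rose.
          Visit rye.
        Visit bay.
      Visit kale.
    Visit elm.
  Visit poppy.
Visit cedar.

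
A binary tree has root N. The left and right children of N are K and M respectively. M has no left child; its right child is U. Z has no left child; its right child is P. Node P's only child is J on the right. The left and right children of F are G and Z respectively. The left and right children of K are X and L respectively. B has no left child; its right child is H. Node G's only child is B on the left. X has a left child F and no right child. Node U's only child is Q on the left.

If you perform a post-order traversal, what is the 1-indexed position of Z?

6

Post-order visits the left subtree, then the right subtree, then the node.
At N: go left to K.
  At K: go left to X.
    At X: go left to F.
      At F: go left to G.
        At G: go left to B.
          At B: no left child.
          At B: go right to H.
            H is a leaf — visit H.
          Visit B.
        At G: no right child.
        Visit G.
      At F: go right to Z.
        At Z: no left child.
        At Z: go right to P.
          At P: no left child.
          At P: go right to J.
            J is a leaf — visit J.
          Visit P.
        Visit Z.
      Visit F.
    At X: no right child.
    Visit X.
  At K: go right to L.
    L is a leaf — visit L.
  Visit K.
At N: go right to M.
  At M: no left child.
  At M: go right to U.
    At U: go left to Q.
      Q is a leaf — visit Q.
    At U: no right child.
    Visit U.
  Visit M.
Visit N.
Full post-order sequence: H, B, G, J, P, Z, F, X, L, K, Q, U, M, N.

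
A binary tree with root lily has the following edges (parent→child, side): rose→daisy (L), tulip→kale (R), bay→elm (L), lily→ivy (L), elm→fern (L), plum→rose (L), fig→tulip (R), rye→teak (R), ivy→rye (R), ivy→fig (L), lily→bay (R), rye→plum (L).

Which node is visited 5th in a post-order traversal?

rose

Post-order visits the left subtree, then the right subtree, then the node.
At lily: go left to ivy.
  At ivy: go left to fig.
    At fig: no left child.
    At fig: go right to tulip.
      At tulip: no left child.
      At tulip: go right to kale.
        kale is a leaf — visit kale.
      Visit tulip.
    Visit fig.
  At ivy: go right to rye.
    At rye: go left to plum.
      At plum: go left to rose.
        At rose: go left to daisy.
          daisy is a leaf — visit daisy.
        At rose: no right child.
        Visit rose.
      At plum: no right child.
      Visit plum.
    At rye: go right to teak.
      teak is a leaf — visit teak.
    Visit rye.
  Visit ivy.
At lily: go right to bay.
  At bay: go left to elm.
    At elm: go left to fern.
      fern is a leaf — visit fern.
    At elm: no right child.
    Visit elm.
  At bay: no right child.
  Visit bay.
Visit lily.
Full post-order sequence: kale, tulip, fig, daisy, rose, plum, teak, rye, ivy, fern, elm, bay, lily.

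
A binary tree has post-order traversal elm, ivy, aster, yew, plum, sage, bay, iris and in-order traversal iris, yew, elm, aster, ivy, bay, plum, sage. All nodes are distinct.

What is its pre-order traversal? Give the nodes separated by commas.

The last element of post-order is the root; it splits in-order into left and right subtrees.
Root iris: left subtree has 0 nodes { }, right has 7 {yew, elm, aster, ivy, bay, plum, sage}.
  Root bay: left subtree has 4 nodes {yew, elm, aster, ivy}, right has 2 {plum, sage}.
    Root yew: left subtree has 0 nodes { }, right has 3 {elm, aster, ivy}.
      Root aster: left subtree has 1 node {elm}, right has 1 {ivy}.
    Root sage: left subtree has 1 node {plum}, right has 0 { }.

iris, bay, yew, aster, elm, ivy, sage, plum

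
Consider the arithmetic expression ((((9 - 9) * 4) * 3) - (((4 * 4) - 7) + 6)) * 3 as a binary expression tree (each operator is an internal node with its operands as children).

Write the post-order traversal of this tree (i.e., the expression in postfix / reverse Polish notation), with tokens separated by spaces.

9 9 - 4 * 3 * 4 4 * 7 - 6 + - 3 *

Post-order on an expression tree gives postfix notation: for each operator, emit left operand, right operand, then the operator.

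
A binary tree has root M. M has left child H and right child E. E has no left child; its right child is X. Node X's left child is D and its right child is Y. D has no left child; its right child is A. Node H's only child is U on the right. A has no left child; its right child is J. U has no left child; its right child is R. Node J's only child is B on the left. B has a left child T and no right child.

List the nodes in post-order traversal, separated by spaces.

Post-order visits the left subtree, then the right subtree, then the node.
At M: go left to H.
  At H: no left child.
  At H: go right to U.
    At U: no left child.
    At U: go right to R.
      R is a leaf — visit R.
    Visit U.
  Visit H.
At M: go right to E.
  At E: no left child.
  At E: go right to X.
    At X: go left to D.
      At D: no left child.
      At D: go right to A.
        At A: no left child.
        At A: go right to J.
          At J: go left to B.
            At B: go left to T.
              T is a leaf — visit T.
            At B: no right child.
            Visit B.
          At J: no right child.
          Visit J.
        Visit A.
      Visit D.
    At X: go right to Y.
      Y is a leaf — visit Y.
    Visit X.
  Visit E.
Visit M.

R U H T B J A D Y X E M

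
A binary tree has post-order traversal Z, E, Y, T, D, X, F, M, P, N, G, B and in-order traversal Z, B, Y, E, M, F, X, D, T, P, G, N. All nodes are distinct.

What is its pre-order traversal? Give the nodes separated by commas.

B, Z, G, P, M, Y, E, F, X, D, T, N

The last element of post-order is the root; it splits in-order into left and right subtrees.
Root B: left subtree has 1 node {Z}, right has 10 {Y, E, M, F, X, D, T, P, G, N}.
  Root G: left subtree has 8 nodes {Y, E, M, F, X, D, T, P}, right has 1 {N}.
    Root P: left subtree has 7 nodes {Y, E, M, F, X, D, T}, right has 0 { }.
      Root M: left subtree has 2 nodes {Y, E}, right has 4 {F, X, D, T}.
        Root Y: left subtree has 0 nodes { }, right has 1 {E}.
        Root F: left subtree has 0 nodes { }, right has 3 {X, D, T}.
          Root X: left subtree has 0 nodes { }, right has 2 {D, T}.
            Root D: left subtree has 0 nodes { }, right has 1 {T}.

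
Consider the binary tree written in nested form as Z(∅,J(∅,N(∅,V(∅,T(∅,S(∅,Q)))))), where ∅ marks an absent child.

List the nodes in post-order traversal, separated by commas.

Q, S, T, V, N, J, Z

Post-order visits the left subtree, then the right subtree, then the node.
At Z: no left child.
At Z: go right to J.
  At J: no left child.
  At J: go right to N.
    At N: no left child.
    At N: go right to V.
      At V: no left child.
      At V: go right to T.
        At T: no left child.
        At T: go right to S.
          At S: no left child.
          At S: go right to Q.
            Q is a leaf — visit Q.
          Visit S.
        Visit T.
      Visit V.
    Visit N.
  Visit J.
Visit Z.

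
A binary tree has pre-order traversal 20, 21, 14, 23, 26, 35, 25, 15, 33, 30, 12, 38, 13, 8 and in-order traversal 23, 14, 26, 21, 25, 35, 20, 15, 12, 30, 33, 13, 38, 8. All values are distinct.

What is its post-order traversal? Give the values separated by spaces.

23 26 14 25 35 21 12 30 13 8 38 33 15 20

The first element of pre-order is the root; it splits in-order into left and right subtrees.
Root 20: left subtree has 6 nodes {23, 14, 26, 21, 25, 35}, right has 7 {15, 12, 30, 33, 13, 38, 8}.
  Root 21: left subtree has 3 nodes {23, 14, 26}, right has 2 {25, 35}.
    Root 14: left subtree has 1 node {23}, right has 1 {26}.
    Root 35: left subtree has 1 node {25}, right has 0 { }.
  Root 15: left subtree has 0 nodes { }, right has 6 {12, 30, 33, 13, 38, 8}.
    Root 33: left subtree has 2 nodes {12, 30}, right has 3 {13, 38, 8}.
      Root 30: left subtree has 1 node {12}, right has 0 { }.
      Root 38: left subtree has 1 node {13}, right has 1 {8}.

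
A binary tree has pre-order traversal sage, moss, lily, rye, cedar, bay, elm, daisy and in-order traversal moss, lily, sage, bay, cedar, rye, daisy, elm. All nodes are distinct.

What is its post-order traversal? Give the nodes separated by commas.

The first element of pre-order is the root; it splits in-order into left and right subtrees.
Root sage: left subtree has 2 nodes {moss, lily}, right has 5 {bay, cedar, rye, daisy, elm}.
  Root moss: left subtree has 0 nodes { }, right has 1 {lily}.
  Root rye: left subtree has 2 nodes {bay, cedar}, right has 2 {daisy, elm}.
    Root cedar: left subtree has 1 node {bay}, right has 0 { }.
    Root elm: left subtree has 1 node {daisy}, right has 0 { }.

lily, moss, bay, cedar, daisy, elm, rye, sage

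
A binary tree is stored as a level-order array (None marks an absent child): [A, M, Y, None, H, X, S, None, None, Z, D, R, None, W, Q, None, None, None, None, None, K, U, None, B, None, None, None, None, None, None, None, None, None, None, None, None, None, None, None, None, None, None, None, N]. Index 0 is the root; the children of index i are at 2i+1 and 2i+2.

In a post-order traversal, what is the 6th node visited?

H

Post-order visits the left subtree, then the right subtree, then the node.
At A: go left to M.
  At M: no left child.
  At M: go right to H.
    At H: go left to Z.
      At Z: no left child.
      At Z: go right to K.
        K is a leaf — visit K.
      Visit Z.
    At H: go right to D.
      At D: go left to U.
        At U: go left to N.
          N is a leaf — visit N.
        At U: no right child.
        Visit U.
      At D: no right child.
      Visit D.
    Visit H.
  Visit M.
At A: go right to Y.
  At Y: go left to X.
    At X: go left to R.
      At R: go left to B.
        B is a leaf — visit B.
      At R: no right child.
      Visit R.
    At X: no right child.
    Visit X.
  At Y: go right to S.
    At S: go left to W.
      W is a leaf — visit W.
    At S: go right to Q.
      Q is a leaf — visit Q.
    Visit S.
  Visit Y.
Visit A.
Full post-order sequence: K, Z, N, U, D, H, M, B, R, X, W, Q, S, Y, A.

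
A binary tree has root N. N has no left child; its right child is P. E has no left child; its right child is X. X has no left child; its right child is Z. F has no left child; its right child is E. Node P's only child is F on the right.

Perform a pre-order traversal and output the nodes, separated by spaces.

N P F E X Z

Pre-order visits the node, then its left subtree, then its right subtree.
Visit N.
At N: no left child.
At N: go right to P.
  Visit P.
  At P: no left child.
  At P: go right to F.
    Visit F.
    At F: no left child.
    At F: go right to E.
      Visit E.
      At E: no left child.
      At E: go right to X.
        Visit X.
        At X: no left child.
        At X: go right to Z.
          Z is a leaf — visit Z.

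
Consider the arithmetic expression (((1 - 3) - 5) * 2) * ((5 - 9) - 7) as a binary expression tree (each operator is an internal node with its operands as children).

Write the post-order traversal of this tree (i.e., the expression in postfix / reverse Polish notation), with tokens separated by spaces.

1 3 - 5 - 2 * 5 9 - 7 - *

Post-order on an expression tree gives postfix notation: for each operator, emit left operand, right operand, then the operator.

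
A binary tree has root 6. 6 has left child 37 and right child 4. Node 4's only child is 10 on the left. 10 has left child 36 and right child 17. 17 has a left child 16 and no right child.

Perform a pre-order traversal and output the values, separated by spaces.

6 37 4 10 36 17 16

Pre-order visits the node, then its left subtree, then its right subtree.
Visit 6.
At 6: go left to 37.
  37 is a leaf — visit 37.
At 6: go right to 4.
  Visit 4.
  At 4: go left to 10.
    Visit 10.
    At 10: go left to 36.
      36 is a leaf — visit 36.
    At 10: go right to 17.
      Visit 17.
      At 17: go left to 16.
        16 is a leaf — visit 16.
      At 17: no right child.
  At 4: no right child.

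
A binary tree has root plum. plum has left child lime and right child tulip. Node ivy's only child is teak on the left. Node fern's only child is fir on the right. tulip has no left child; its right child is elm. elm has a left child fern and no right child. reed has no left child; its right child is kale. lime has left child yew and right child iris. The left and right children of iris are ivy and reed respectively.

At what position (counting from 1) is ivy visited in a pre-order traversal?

Pre-order visits the node, then its left subtree, then its right subtree.
Visit plum.
At plum: go left to lime.
  Visit lime.
  At lime: go left to yew.
    yew is a leaf — visit yew.
  At lime: go right to iris.
    Visit iris.
    At iris: go left to ivy.
      Visit ivy.
      At ivy: go left to teak.
        teak is a leaf — visit teak.
      At ivy: no right child.
    At iris: go right to reed.
      Visit reed.
      At reed: no left child.
      At reed: go right to kale.
        kale is a leaf — visit kale.
At plum: go right to tulip.
  Visit tulip.
  At tulip: no left child.
  At tulip: go right to elm.
    Visit elm.
    At elm: go left to fern.
      Visit fern.
      At fern: no left child.
      At fern: go right to fir.
        fir is a leaf — visit fir.
    At elm: no right child.
Full pre-order sequence: plum, lime, yew, iris, ivy, teak, reed, kale, tulip, elm, fern, fir.

5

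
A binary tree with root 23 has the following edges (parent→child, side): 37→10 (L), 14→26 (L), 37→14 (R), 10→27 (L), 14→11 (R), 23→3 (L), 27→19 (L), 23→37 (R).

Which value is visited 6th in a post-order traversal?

Post-order visits the left subtree, then the right subtree, then the node.
At 23: go left to 3.
  3 is a leaf — visit 3.
At 23: go right to 37.
  At 37: go left to 10.
    At 10: go left to 27.
      At 27: go left to 19.
        19 is a leaf — visit 19.
      At 27: no right child.
      Visit 27.
    At 10: no right child.
    Visit 10.
  At 37: go right to 14.
    At 14: go left to 26.
      26 is a leaf — visit 26.
    At 14: go right to 11.
      11 is a leaf — visit 11.
    Visit 14.
  Visit 37.
Visit 23.
Full post-order sequence: 3, 19, 27, 10, 26, 11, 14, 37, 23.

11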